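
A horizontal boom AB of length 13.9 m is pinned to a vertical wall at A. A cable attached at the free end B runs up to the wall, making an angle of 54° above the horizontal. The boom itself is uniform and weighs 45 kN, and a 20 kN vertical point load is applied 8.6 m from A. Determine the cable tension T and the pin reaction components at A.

ΣM about A: T·sin54°·13.9 − 45·6.95 − 20·8.6 = 0 → T = 484.75/(13.9·0.809017) = 43.1068 ≈ 43.11 kN.
ΣF_x = 0: A_x − T·cos54° = 0 → A_x = 43.1068 × 0.587785 = 25.34 kN.
ΣF_y = 0: A_y + T·sin54° − 45 − 20 = 0 → A_y = 65 − 43.1068 × 0.809017 = 30.13 kN.

T = 43.11 kN, A_x = 25.34 kN, A_y = 30.13 kN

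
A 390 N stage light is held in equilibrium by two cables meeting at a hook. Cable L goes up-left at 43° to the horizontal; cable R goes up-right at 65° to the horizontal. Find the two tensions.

ΣF_x = 0: −T_L·cos43° + T_R·cos65° = 0 → T_R = 1.73053·T_L.
ΣF_y = 0: T_L·sin43° + T_R·sin65° = 390.
Substitute: T_L·(0.681998 + 1.73053·0.906308) = 390 → T_L = 173.303 ≈ 173.3 N.
Then T_R = 1.73053 × 173.303 = 299.9 N.

T_L = 173.3 N, T_R = 299.9 N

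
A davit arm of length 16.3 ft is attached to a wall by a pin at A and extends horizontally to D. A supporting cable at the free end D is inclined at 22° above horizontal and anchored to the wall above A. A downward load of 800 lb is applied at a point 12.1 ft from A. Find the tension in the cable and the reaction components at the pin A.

ΣM about A: T·sin22°·16.3 − 800·12.1 = 0 → T = 9680/(16.3·0.374607) = 1585.3 ≈ 1585 lb.
ΣF_x = 0: A_x − T·cos22° = 0 → A_x = 1585.3 × 0.927184 = 1470 lb.
ΣF_y = 0: A_y + T·sin22° − 800 = 0 → A_y = 800 − 1585.3 × 0.374607 = 206.1 lb.

T = 1585 lb, A_x = 1470 lb, A_y = 206.1 lb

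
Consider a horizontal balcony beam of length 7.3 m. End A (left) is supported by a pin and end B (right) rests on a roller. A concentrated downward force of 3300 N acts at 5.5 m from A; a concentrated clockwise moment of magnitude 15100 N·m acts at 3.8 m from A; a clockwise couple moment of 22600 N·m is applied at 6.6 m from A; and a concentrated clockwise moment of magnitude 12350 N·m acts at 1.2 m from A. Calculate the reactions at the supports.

A_x = 0, A_y = -6042 N, B_y = 9342 N

Taking moments about A: B_y·7.3 − 3300·5.5 − 15100 − 22600 − 12350 = 0 → B_y = 68200/7.3 = 9342.47 ≈ 9342 N.
ΣF_y = 0: A_y + 9342.47 − 3300 = 0 → A_y = -6042 N.
ΣF_x = 0: no horizontal applied forces, so A_x = 0.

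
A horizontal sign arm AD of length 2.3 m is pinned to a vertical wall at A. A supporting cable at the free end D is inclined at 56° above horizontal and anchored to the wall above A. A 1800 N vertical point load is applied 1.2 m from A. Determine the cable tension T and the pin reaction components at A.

ΣM about A: T·sin56°·2.3 − 1800·1.2 = 0 → T = 2160/(2.3·0.829038) = 1132.8 ≈ 1133 N.
ΣF_x = 0: A_x − T·cos56° = 0 → A_x = 1132.8 × 0.559193 = 633.5 N.
ΣF_y = 0: A_y + T·sin56° − 1800 = 0 → A_y = 1800 − 1132.8 × 0.829038 = 860.9 N.

T = 1133 N, A_x = 633.5 N, A_y = 860.9 N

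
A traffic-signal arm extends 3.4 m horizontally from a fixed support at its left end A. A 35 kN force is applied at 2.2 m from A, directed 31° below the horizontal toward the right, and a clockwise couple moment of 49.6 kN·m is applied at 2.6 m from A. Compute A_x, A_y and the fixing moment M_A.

A_x = -30.00 kN, A_y = 18.03 kN, M_A = 89.26 kN·m

ΣF_x = 0: A_x + 35·cos31° = 0 → A_x = -30.00 kN.
ΣF_y = 0: A_y − 35·sin31° = 0 → A_y = 18.03 kN.
ΣM about A: M_A − 35·sin31°·2.2 − 49.6 = 0 → M_A = 89.26 kN·m.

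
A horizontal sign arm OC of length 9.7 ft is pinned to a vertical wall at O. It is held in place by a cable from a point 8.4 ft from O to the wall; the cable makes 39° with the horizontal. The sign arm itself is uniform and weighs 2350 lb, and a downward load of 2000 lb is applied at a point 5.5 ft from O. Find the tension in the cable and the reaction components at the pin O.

T = 4237 lb, O_x = 3293 lb, O_y = 1684 lb

ΣM about O: T·sin39°·8.4 − 2350·4.85 − 2000·5.5 = 0 → T = 22397.5/(8.4·0.62932) = 4236.9 ≈ 4237 lb.
ΣF_x = 0: O_x − T·cos39° = 0 → O_x = 4236.9 × 0.777146 = 3293 lb.
ΣF_y = 0: O_y + T·sin39° − 2350 − 2000 = 0 → O_y = 4350 − 4236.9 × 0.62932 = 1684 lb.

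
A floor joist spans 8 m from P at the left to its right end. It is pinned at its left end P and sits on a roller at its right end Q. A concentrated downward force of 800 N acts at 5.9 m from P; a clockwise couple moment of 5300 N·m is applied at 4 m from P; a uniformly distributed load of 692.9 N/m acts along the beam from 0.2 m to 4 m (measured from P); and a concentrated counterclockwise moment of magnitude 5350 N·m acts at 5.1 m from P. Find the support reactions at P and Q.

P_x = 0, P_y = 2158 N, Q_y = 1275 N

Resultant of the distributed load: 692.9 × 3.8 = 2633.02 N at 2.1 m from P.
ΣM about P: Q_y·8 − 800·5.9 − 5300 − (692.9·3.8)·2.1 + 5350 = 0 → Q_y = 10199.342/8 = 1274.92 ≈ 1275 N.
ΣF_y = 0: P_y + 1274.92 − 800 − 692.9·3.8 = 0 → P_y = 2158 N.
ΣF_x = 0: no horizontal applied forces, so P_x = 0.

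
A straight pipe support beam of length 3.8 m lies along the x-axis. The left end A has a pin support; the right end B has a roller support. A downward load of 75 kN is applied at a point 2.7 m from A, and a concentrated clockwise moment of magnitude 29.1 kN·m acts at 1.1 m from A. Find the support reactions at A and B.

A_x = 0, A_y = 14.05 kN, B_y = 60.95 kN

ΣM about A: B_y·3.8 − 75·2.7 − 29.1 = 0 → B_y = 231.6/3.8 = 60.9474 ≈ 60.95 kN.
ΣF_y = 0: A_y + 60.9474 − 75 = 0 → A_y = 14.05 kN.
ΣF_x = 0: no horizontal applied forces, so A_x = 0.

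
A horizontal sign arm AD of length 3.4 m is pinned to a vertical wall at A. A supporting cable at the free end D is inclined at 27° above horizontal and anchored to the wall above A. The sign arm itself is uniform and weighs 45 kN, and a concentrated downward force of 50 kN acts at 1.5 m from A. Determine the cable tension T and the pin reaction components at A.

T = 98.15 kN, A_x = 87.45 kN, A_y = 50.44 kN

ΣM about A: T·sin27°·3.4 − 45·1.7 − 50·1.5 = 0 → T = 151.5/(3.4·0.45399) = 98.1494 ≈ 98.15 kN.
ΣF_x = 0: A_x − T·cos27° = 0 → A_x = 98.1494 × 0.891007 = 87.45 kN.
ΣF_y = 0: A_y + T·sin27° − 45 − 50 = 0 → A_y = 95 − 98.1494 × 0.45399 = 50.44 kN.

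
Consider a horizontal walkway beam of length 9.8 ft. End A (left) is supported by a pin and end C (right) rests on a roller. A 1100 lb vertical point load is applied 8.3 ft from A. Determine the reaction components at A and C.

Taking moments about A: C_y·9.8 − 1100·8.3 = 0 → C_y = 9130/9.8 = 931.633 ≈ 931.6 lb.
ΣF_y = 0: A_y + 931.633 − 1100 = 0 → A_y = 168.4 lb.
ΣF_x = 0: no horizontal applied forces, so A_x = 0.

A_x = 0, A_y = 168.4 lb, C_y = 931.6 lb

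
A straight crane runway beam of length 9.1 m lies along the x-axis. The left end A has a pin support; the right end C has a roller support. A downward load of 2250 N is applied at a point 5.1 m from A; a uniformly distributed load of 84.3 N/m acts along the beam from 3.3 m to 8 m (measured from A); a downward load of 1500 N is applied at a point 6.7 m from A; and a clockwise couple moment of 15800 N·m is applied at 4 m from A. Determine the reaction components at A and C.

A_x = 0, A_y = -201.4 N, C_y = 4348 N

Resultant of the distributed load: 84.3 × 4.7 = 396.21 N at 5.65 m from A.
ΣM about A: C_y·9.1 − 2250·5.1 − (84.3·4.7)·5.65 − 1500·6.7 − 15800 = 0 → C_y = 39563.5865/9.1 = 4347.65 ≈ 4348 N.
ΣF_y = 0: A_y + 4347.65 − 2250 − 84.3·4.7 − 1500 = 0 → A_y = -201.4 N.
ΣF_x = 0: no horizontal applied forces, so A_x = 0.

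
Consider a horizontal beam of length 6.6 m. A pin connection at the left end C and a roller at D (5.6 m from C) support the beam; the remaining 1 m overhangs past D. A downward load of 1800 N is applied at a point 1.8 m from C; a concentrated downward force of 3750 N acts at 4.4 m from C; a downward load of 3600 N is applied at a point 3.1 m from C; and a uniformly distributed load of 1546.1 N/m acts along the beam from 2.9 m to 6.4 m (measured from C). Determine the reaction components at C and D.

Resultant of the distributed load: 1546.1 × 3.5 = 5411.35 N at 4.65 m from C.
Moments about C: D_y·5.6 − 1800·1.8 − 3750·4.4 − 3600·3.1 − (1546.1·3.5)·4.65 = 0 → D_y = 56062.7775/5.6 = 10011.2 ≈ 10010 N.
ΣF_y = 0: C_y + 10011.2 − 1800 − 3750 − 3600 − 1546.1·3.5 = 0 → C_y = 4550 N.
ΣF_x = 0: no horizontal applied forces, so C_x = 0.

C_x = 0, C_y = 4550 N, D_y = 10010 N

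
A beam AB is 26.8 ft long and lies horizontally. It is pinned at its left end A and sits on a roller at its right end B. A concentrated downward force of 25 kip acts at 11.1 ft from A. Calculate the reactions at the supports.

ΣM about A: B_y·26.8 − 25·11.1 = 0 → B_y = 277.5/26.8 = 10.3545 ≈ 10.35 kip.
ΣF_y = 0: A_y + 10.3545 − 25 = 0 → A_y = 14.65 kip.
ΣF_x = 0: no horizontal applied forces, so A_x = 0.

A_x = 0, A_y = 14.65 kip, B_y = 10.35 kip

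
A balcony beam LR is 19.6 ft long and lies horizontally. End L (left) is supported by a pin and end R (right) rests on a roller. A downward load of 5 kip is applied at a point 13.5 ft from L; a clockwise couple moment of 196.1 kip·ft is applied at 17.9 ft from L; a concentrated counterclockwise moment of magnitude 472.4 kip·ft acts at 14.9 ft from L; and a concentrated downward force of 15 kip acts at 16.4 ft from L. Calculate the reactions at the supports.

L_x = 0, L_y = 18.10 kip, R_y = 1.898 kip

Taking moments about L: R_y·19.6 − 5·13.5 − 196.1 + 472.4 − 15·16.4 = 0 → R_y = 37.2/19.6 = 1.89796 ≈ 1.898 kip.
ΣF_y = 0: L_y + 1.89796 − 5 − 15 = 0 → L_y = 18.10 kip.
ΣF_x = 0: no horizontal applied forces, so L_x = 0.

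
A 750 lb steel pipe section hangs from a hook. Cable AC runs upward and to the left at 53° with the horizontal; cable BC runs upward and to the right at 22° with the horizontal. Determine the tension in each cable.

ΣF_x = 0: −T_AC·cos53° + T_BC·cos22° = 0 → T_BC = 0.649078·T_AC.
ΣF_y = 0: T_AC·sin53° + T_BC·sin22° = 750.
Substitute: T_AC·(0.798636 + 0.649078·0.374607) = 750 → T_AC = 719.918 ≈ 719.9 lb.
Then T_BC = 0.649078 × 719.918 = 467.3 lb.

T_AC = 719.9 lb, T_BC = 467.3 lb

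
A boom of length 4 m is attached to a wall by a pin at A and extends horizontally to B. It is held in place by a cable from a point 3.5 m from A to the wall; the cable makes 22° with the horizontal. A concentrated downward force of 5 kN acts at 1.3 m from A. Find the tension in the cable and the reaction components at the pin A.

T = 4.958 kN, A_x = 4.597 kN, A_y = 3.143 kN

ΣM about A: T·sin22°·3.5 − 5·1.3 = 0 → T = 6.5/(3.5·0.374607) = 4.95758 ≈ 4.958 kN.
ΣF_x = 0: A_x − T·cos22° = 0 → A_x = 4.95758 × 0.927184 = 4.597 kN.
ΣF_y = 0: A_y + T·sin22° − 5 = 0 → A_y = 5 − 4.95758 × 0.374607 = 3.143 kN.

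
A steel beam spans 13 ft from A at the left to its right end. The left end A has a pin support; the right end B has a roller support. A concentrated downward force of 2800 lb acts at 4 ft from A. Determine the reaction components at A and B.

ΣM about A: B_y·13 − 2800·4 = 0 → B_y = 11200/13 = 861.538 ≈ 861.5 lb.
ΣF_y = 0: A_y + 861.538 − 2800 = 0 → A_y = 1938 lb.
ΣF_x = 0: no horizontal applied forces, so A_x = 0.

A_x = 0, A_y = 1938 lb, B_y = 861.5 lb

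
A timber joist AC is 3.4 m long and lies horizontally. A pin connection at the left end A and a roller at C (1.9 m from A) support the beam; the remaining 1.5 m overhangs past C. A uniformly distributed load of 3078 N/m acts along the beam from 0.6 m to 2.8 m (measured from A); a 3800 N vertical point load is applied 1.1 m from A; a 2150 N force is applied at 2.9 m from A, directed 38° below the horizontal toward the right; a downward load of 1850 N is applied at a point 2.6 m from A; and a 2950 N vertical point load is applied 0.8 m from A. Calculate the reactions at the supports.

Resultant of the distributed load: 3078 × 2.2 = 6771.6 N at 1.7 m from A.
Taking moments about A: C_y·1.9 − (3078·2.2)·1.7 − 3800·1.1 − 2150·sin38°·2.9 − 1850·2.6 − 2950·0.8 = 0 → C_y = 26700.4/1.9 = 14052.8 ≈ 14050 N.
ΣF_y = 0: A_y + 14052.8 − 3078·2.2 − 3800 − 2150·sin38° − 1850 − 2950 = 0 → A_y = 2642 N.
ΣF_x = 0: A_x + 2150·cos38° = 0 → A_x = -1694 N.

A_x = -1694 N, A_y = 2642 N, C_y = 14050 N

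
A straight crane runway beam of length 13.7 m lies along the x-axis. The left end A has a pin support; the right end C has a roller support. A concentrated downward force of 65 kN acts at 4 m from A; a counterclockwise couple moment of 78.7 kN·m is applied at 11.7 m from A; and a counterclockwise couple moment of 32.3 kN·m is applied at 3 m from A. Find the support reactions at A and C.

Moments about A: C_y·13.7 − 65·4 + 78.7 + 32.3 = 0 → C_y = 149/13.7 = 10.8759 ≈ 10.88 kN.
ΣF_y = 0: A_y + 10.8759 − 65 = 0 → A_y = 54.12 kN.
ΣF_x = 0: no horizontal applied forces, so A_x = 0.

A_x = 0, A_y = 54.12 kN, C_y = 10.88 kN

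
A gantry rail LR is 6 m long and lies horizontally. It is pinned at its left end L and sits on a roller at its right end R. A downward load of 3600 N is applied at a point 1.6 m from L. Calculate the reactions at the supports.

L_x = 0, L_y = 2640 N, R_y = 960.0 N

Moments about L: R_y·6 − 3600·1.6 = 0 → R_y = 5760/6 = 960.0 N.
ΣF_y = 0: L_y + 960 − 3600 = 0 → L_y = 2640 N.
ΣF_x = 0: no horizontal applied forces, so L_x = 0.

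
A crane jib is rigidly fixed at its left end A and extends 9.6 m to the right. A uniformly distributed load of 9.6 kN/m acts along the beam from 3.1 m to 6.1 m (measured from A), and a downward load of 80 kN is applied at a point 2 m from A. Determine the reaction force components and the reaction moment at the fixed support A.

Resultant of the distributed load: 9.6 × 3 = 28.8 kN at 4.6 m from A.
ΣF_x = 0: A_x = 0.
ΣF_y = 0: A_y − 9.6·3 − 80 = 0 → A_y = 108.8 kN.
ΣM about A: M_A − (9.6·3)·4.6 − 80·2 = 0 → M_A = 292.5 kN·m.

A_x = 0, A_y = 108.8 kN, M_A = 292.5 kN·m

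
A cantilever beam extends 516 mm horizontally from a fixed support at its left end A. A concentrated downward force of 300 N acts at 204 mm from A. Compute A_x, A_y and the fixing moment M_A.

A_x = 0, A_y = 300.0 N, M_A = 61200 N·mm

ΣF_x = 0: A_x = 0.
ΣF_y = 0: A_y − 300 = 0 → A_y = 300.0 N.
ΣM about A: M_A − 300·204 = 0 → M_A = 61200 N·mm.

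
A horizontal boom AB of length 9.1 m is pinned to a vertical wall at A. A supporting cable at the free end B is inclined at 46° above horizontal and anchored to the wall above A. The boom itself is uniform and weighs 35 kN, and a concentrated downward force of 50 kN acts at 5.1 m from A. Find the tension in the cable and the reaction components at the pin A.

T = 63.28 kN, A_x = 43.96 kN, A_y = 39.48 kN

ΣM about A: T·sin46°·9.1 − 35·4.55 − 50·5.1 = 0 → T = 414.25/(9.1·0.71934) = 63.283 ≈ 63.28 kN.
ΣF_x = 0: A_x − T·cos46° = 0 → A_x = 63.283 × 0.694658 = 43.96 kN.
ΣF_y = 0: A_y + T·sin46° − 35 − 50 = 0 → A_y = 85 − 63.283 × 0.71934 = 39.48 kN.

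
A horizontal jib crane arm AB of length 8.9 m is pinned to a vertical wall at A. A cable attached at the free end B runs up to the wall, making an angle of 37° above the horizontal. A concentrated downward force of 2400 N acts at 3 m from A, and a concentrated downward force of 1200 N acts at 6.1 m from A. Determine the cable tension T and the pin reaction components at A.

T = 2711 N, A_x = 2165 N, A_y = 1969 N

ΣM about A: T·sin37°·8.9 − 2400·3 − 1200·6.1 = 0 → T = 14520/(8.9·0.601815) = 2710.9 ≈ 2711 N.
ΣF_x = 0: A_x − T·cos37° = 0 → A_x = 2710.9 × 0.798636 = 2165 N.
ΣF_y = 0: A_y + T·sin37° − 2400 − 1200 = 0 → A_y = 3600 − 2710.9 × 0.601815 = 1969 N.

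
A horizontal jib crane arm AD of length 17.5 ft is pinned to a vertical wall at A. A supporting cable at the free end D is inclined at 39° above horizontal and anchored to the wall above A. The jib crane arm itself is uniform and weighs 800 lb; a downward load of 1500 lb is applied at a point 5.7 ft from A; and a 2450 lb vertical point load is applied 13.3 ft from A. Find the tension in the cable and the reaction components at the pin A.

ΣM about A: T·sin39°·17.5 − 800·8.75 − 1500·5.7 − 2450·13.3 = 0 → T = 48135/(17.5·0.62932) = 4370.7 ≈ 4371 lb.
ΣF_x = 0: A_x − T·cos39° = 0 → A_x = 4370.7 × 0.777146 = 3397 lb.
ΣF_y = 0: A_y + T·sin39° − 800 − 1500 − 2450 = 0 → A_y = 4750 − 4370.7 × 0.62932 = 1999 lb.

T = 4371 lb, A_x = 3397 lb, A_y = 1999 lb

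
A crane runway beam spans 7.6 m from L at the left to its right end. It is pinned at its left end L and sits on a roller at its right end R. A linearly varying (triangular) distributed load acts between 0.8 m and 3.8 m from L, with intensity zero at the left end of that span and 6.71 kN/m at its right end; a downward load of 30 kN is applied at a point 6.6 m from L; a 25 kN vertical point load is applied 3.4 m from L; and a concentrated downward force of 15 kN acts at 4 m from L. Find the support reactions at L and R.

Resultant of the triangular load: ½ × 6.71 × 3 = 10.065 kN, acting at 2.8 m from L (one-third of the span from the peak).
ΣM about L: R_y·7.6 − (½·6.71·3)·2.8 − 30·6.6 − 25·3.4 − 15·4 = 0 → R_y = 371.182/7.6 = 48.8397 ≈ 48.84 kN.
ΣF_y = 0: L_y + 48.8397 − ½·6.71·3 − 30 − 25 − 15 = 0 → L_y = 31.23 kN.
ΣF_x = 0: no horizontal applied forces, so L_x = 0.

L_x = 0, L_y = 31.23 kN, R_y = 48.84 kN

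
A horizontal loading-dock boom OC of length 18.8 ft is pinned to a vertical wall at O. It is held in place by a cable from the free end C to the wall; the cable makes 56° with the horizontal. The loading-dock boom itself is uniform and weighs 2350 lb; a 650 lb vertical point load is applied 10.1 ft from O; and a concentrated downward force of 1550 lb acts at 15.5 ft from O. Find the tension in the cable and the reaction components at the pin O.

T = 3380 lb, O_x = 1890 lb, O_y = 1748 lb

ΣM about O: T·sin56°·18.8 − 2350·9.4 − 650·10.1 − 1550·15.5 = 0 → T = 52680/(18.8·0.829038) = 3379.97 ≈ 3380 lb.
ΣF_x = 0: O_x − T·cos56° = 0 → O_x = 3379.97 × 0.559193 = 1890 lb.
ΣF_y = 0: O_y + T·sin56° − 2350 − 650 − 1550 = 0 → O_y = 4550 − 3379.97 × 0.829038 = 1748 lb.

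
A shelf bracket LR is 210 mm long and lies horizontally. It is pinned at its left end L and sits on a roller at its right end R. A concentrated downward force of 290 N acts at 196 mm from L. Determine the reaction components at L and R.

Moments about L: R_y·210 − 290·196 = 0 → R_y = 56840/210 = 270.667 ≈ 270.7 N.
ΣF_y = 0: L_y + 270.667 − 290 = 0 → L_y = 19.33 N.
ΣF_x = 0: no horizontal applied forces, so L_x = 0.

L_x = 0, L_y = 19.33 N, R_y = 270.7 N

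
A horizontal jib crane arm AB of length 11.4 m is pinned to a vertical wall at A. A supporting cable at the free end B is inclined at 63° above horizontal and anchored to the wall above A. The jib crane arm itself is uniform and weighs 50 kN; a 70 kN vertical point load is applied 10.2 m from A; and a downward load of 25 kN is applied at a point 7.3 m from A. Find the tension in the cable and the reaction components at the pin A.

ΣM about A: T·sin63°·11.4 − 50·5.7 − 70·10.2 − 25·7.3 = 0 → T = 1181.5/(11.4·0.891007) = 116.318 ≈ 116.3 kN.
ΣF_x = 0: A_x − T·cos63° = 0 → A_x = 116.318 × 0.45399 = 52.81 kN.
ΣF_y = 0: A_y + T·sin63° − 50 − 70 − 25 = 0 → A_y = 145 − 116.318 × 0.891007 = 41.36 kN.

T = 116.3 kN, A_x = 52.81 kN, A_y = 41.36 kN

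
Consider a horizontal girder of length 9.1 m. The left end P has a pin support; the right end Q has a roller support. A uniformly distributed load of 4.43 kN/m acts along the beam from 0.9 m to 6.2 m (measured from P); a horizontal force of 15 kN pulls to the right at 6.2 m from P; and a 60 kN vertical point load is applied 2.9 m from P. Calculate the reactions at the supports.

P_x = -15.00 kN, P_y = 55.20 kN, Q_y = 28.28 kN

Resultant of the distributed load: 4.43 × 5.3 = 23.479 kN at 3.55 m from P.
ΣM about P: Q_y·9.1 − (4.43·5.3)·3.55 − 60·2.9 = 0 → Q_y = 257.35045/9.1 = 28.2803 ≈ 28.28 kN.
ΣF_y = 0: P_y + 28.2803 − 4.43·5.3 − 60 = 0 → P_y = 55.20 kN.
ΣF_x = 0: P_x + 15 = 0 → P_x = -15.00 kN.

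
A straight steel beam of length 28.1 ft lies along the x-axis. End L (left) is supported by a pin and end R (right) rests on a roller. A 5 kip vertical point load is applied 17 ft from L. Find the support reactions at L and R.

L_x = 0, L_y = 1.975 kip, R_y = 3.025 kip

Moments about L: R_y·28.1 − 5·17 = 0 → R_y = 85/28.1 = 3.02491 ≈ 3.025 kip.
ΣF_y = 0: L_y + 3.02491 − 5 = 0 → L_y = 1.975 kip.
ΣF_x = 0: no horizontal applied forces, so L_x = 0.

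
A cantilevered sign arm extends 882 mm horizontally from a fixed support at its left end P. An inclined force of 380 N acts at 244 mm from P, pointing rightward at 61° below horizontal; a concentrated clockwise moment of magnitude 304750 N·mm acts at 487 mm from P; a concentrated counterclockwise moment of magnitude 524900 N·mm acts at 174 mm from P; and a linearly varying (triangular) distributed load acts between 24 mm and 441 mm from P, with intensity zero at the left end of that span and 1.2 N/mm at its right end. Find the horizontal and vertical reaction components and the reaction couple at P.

Resultant of the triangular load: ½ × 1.2 × 417 = 250.2 N, acting at 302 mm from P (one-third of the span from the peak).
ΣF_x = 0: P_x + 380·cos61° = 0 → P_x = -184.2 N.
ΣF_y = 0: P_y − 380·sin61° − ½·1.2·417 = 0 → P_y = 582.6 N.
ΣM about P: M_P − 380·sin61°·244 − 304750 + 524900 − (½·1.2·417)·302 = 0 → M_P = -63490 N·mm.

P_x = -184.2 N, P_y = 582.6 N, M_P = -63490 N·mm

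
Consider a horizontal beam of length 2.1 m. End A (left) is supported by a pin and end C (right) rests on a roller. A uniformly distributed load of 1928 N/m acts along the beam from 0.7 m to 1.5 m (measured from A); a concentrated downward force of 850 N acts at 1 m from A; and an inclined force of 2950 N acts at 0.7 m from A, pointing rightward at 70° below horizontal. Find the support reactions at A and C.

Resultant of the distributed load: 1928 × 0.8 = 1542.4 N at 1.1 m from A.
Taking moments about A: C_y·2.1 − (1928·0.8)·1.1 − 850·1 − 2950·sin70°·0.7 = 0 → C_y = 4487.11/2.1 = 2136.72 ≈ 2137 N.
ΣF_y = 0: A_y + 2136.72 − 1928·0.8 − 850 − 2950·sin70° = 0 → A_y = 3028 N.
ΣF_x = 0: A_x + 2950·cos70° = 0 → A_x = -1009 N.

A_x = -1009 N, A_y = 3028 N, C_y = 2137 N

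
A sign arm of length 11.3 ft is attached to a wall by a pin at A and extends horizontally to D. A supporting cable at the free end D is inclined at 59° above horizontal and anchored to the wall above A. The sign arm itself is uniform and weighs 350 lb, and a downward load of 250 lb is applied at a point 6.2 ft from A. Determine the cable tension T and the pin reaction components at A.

T = 364.2 lb, A_x = 187.6 lb, A_y = 287.8 lb

ΣM about A: T·sin59°·11.3 − 350·5.65 − 250·6.2 = 0 → T = 3527.5/(11.3·0.857167) = 364.186 ≈ 364.2 lb.
ΣF_x = 0: A_x − T·cos59° = 0 → A_x = 364.186 × 0.515038 = 187.6 lb.
ΣF_y = 0: A_y + T·sin59° − 350 − 250 = 0 → A_y = 600 − 364.186 × 0.857167 = 287.8 lb.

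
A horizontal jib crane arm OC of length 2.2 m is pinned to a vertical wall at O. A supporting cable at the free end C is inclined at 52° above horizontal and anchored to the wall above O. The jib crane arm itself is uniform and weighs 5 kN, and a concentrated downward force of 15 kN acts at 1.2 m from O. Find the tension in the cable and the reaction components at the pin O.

T = 13.56 kN, O_x = 8.346 kN, O_y = 9.318 kN

ΣM about O: T·sin52°·2.2 − 5·1.1 − 15·1.2 = 0 → T = 23.5/(2.2·0.788011) = 13.5554 ≈ 13.56 kN.
ΣF_x = 0: O_x − T·cos52° = 0 → O_x = 13.5554 × 0.615661 = 8.346 kN.
ΣF_y = 0: O_y + T·sin52° − 5 − 15 = 0 → O_y = 20 − 13.5554 × 0.788011 = 9.318 kN.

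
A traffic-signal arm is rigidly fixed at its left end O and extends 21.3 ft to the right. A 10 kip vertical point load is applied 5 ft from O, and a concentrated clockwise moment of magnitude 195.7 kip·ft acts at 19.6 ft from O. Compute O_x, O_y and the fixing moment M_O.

ΣF_x = 0: O_x = 0.
ΣF_y = 0: O_y − 10 = 0 → O_y = 10.00 kip.
ΣM about O: M_O − 10·5 − 195.7 = 0 → M_O = 245.7 kip·ft.

O_x = 0, O_y = 10.00 kip, M_O = 245.7 kip·ft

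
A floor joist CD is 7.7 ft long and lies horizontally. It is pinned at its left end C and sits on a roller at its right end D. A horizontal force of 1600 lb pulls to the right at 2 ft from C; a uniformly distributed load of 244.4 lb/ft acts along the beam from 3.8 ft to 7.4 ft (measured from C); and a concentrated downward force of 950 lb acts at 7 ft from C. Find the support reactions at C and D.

Resultant of the distributed load: 244.4 × 3.6 = 879.84 lb at 5.6 ft from C.
Taking moments about C: D_y·7.7 − (244.4·3.6)·5.6 − 950·7 = 0 → D_y = 11577.104/7.7 = 1503.52 ≈ 1504 lb.
ΣF_y = 0: C_y + 1503.52 − 244.4·3.6 − 950 = 0 → C_y = 326.3 lb.
ΣF_x = 0: C_x + 1600 = 0 → C_x = -1600 lb.

C_x = -1600 lb, C_y = 326.3 lb, D_y = 1504 lb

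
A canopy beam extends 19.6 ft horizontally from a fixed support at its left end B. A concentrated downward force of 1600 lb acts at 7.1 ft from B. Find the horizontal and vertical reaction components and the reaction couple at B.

ΣF_x = 0: B_x = 0.
ΣF_y = 0: B_y − 1600 = 0 → B_y = 1600 lb.
ΣM about B: M_B − 1600·7.1 = 0 → M_B = 11360 lb·ft.

B_x = 0, B_y = 1600 lb, M_B = 11360 lb·ft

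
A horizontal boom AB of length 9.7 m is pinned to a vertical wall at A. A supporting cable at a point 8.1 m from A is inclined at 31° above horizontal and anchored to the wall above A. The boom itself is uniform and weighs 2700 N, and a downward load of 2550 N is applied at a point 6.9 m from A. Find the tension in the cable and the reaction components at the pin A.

ΣM about A: T·sin31°·8.1 − 2700·4.85 − 2550·6.9 = 0 → T = 30690/(8.1·0.515038) = 7356.52 ≈ 7357 N.
ΣF_x = 0: A_x − T·cos31° = 0 → A_x = 7356.52 × 0.857167 = 6306 N.
ΣF_y = 0: A_y + T·sin31° − 2700 − 2550 = 0 → A_y = 5250 − 7356.52 × 0.515038 = 1461 N.

T = 7357 N, A_x = 6306 N, A_y = 1461 N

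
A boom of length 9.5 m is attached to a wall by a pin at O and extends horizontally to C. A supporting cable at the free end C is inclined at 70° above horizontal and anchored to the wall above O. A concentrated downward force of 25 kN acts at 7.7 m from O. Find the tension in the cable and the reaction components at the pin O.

ΣM about O: T·sin70°·9.5 − 25·7.7 = 0 → T = 192.5/(9.5·0.939693) = 21.5636 ≈ 21.56 kN.
ΣF_x = 0: O_x − T·cos70° = 0 → O_x = 21.5636 × 0.34202 = 7.375 kN.
ΣF_y = 0: O_y + T·sin70° − 25 = 0 → O_y = 25 − 21.5636 × 0.939693 = 4.737 kN.

T = 21.56 kN, O_x = 7.375 kN, O_y = 4.737 kN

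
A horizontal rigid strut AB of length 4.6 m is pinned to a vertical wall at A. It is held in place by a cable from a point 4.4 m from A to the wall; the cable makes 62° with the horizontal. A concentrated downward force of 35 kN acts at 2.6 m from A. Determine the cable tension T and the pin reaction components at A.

ΣM about A: T·sin62°·4.4 − 35·2.6 = 0 → T = 91/(4.4·0.882948) = 23.4236 ≈ 23.42 kN.
ΣF_x = 0: A_x − T·cos62° = 0 → A_x = 23.4236 × 0.469472 = 11.00 kN.
ΣF_y = 0: A_y + T·sin62° − 35 = 0 → A_y = 35 − 23.4236 × 0.882948 = 14.32 kN.

T = 23.42 kN, A_x = 11.00 kN, A_y = 14.32 kN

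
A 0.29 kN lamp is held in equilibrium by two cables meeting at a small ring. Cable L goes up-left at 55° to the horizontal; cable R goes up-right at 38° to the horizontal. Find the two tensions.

T_L = 0.2288 kN, T_R = 0.1666 kN

ΣF_x = 0: −T_L·cos55° + T_R·cos38° = 0 → T_R = 0.727879·T_L.
ΣF_y = 0: T_L·sin55° + T_R·sin38° = 0.29.
Substitute: T_L·(0.819152 + 0.727879·0.615661) = 0.29 → T_L = 0.228837 ≈ 0.2288 kN.
Then T_R = 0.727879 × 0.228837 = 0.1666 kN.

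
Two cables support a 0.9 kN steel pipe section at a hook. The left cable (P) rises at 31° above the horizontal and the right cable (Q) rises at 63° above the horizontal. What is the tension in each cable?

T_P = 0.4096 kN, T_Q = 0.7733 kN

ΣF_x = 0: −T_P·cos31° + T_Q·cos63° = 0 → T_Q = 1.88807·T_P.
ΣF_y = 0: T_P·sin31° + T_Q·sin63° = 0.9.
Substitute: T_P·(0.515038 + 1.88807·0.891007) = 0.9 → T_P = 0.40959 ≈ 0.4096 kN.
Then T_Q = 1.88807 × 0.40959 = 0.7733 kN.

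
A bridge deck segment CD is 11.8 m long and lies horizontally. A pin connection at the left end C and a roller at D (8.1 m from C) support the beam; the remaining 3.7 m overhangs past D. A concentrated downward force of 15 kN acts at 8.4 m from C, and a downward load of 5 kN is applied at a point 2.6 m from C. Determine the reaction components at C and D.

Taking moments about C: D_y·8.1 − 15·8.4 − 5·2.6 = 0 → D_y = 139/8.1 = 17.1605 ≈ 17.16 kN.
ΣF_y = 0: C_y + 17.1605 − 15 − 5 = 0 → C_y = 2.840 kN.
ΣF_x = 0: no horizontal applied forces, so C_x = 0.

C_x = 0, C_y = 2.840 kN, D_y = 17.16 kN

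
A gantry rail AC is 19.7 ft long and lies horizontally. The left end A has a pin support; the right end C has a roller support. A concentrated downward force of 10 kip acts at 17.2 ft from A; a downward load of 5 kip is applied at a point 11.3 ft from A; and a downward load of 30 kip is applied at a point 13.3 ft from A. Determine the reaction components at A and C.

ΣM about A: C_y·19.7 − 10·17.2 − 5·11.3 − 30·13.3 = 0 → C_y = 627.5/19.7 = 31.8528 ≈ 31.85 kip.
ΣF_y = 0: A_y + 31.8528 − 10 − 5 − 30 = 0 → A_y = 13.15 kip.
ΣF_x = 0: no horizontal applied forces, so A_x = 0.

A_x = 0, A_y = 13.15 kip, C_y = 31.85 kip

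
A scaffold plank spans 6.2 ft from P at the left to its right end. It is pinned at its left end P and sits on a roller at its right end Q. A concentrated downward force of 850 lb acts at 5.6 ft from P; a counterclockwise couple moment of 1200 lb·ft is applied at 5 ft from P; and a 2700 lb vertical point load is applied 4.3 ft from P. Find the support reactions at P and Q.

ΣM about P: Q_y·6.2 − 850·5.6 + 1200 − 2700·4.3 = 0 → Q_y = 15170/6.2 = 2446.77 ≈ 2447 lb.
ΣF_y = 0: P_y + 2446.77 − 850 − 2700 = 0 → P_y = 1103 lb.
ΣF_x = 0: no horizontal applied forces, so P_x = 0.

P_x = 0, P_y = 1103 lb, Q_y = 2447 lb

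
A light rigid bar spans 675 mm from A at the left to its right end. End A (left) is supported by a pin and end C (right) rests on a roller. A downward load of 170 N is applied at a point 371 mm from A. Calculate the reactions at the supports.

A_x = 0, A_y = 76.56 N, C_y = 93.44 N

Taking moments about A: C_y·675 − 170·371 = 0 → C_y = 63070/675 = 93.437 ≈ 93.44 N.
ΣF_y = 0: A_y + 93.437 − 170 = 0 → A_y = 76.56 N.
ΣF_x = 0: no horizontal applied forces, so A_x = 0.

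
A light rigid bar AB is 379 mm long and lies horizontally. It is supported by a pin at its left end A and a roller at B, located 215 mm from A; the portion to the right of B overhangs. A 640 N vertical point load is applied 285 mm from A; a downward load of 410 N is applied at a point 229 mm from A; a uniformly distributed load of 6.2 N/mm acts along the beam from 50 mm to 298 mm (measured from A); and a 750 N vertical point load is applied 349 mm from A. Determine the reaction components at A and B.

A_x = 0, A_y = -409.3 N, B_y = 3747 N

Resultant of the distributed load: 6.2 × 248 = 1537.6 N at 174 mm from A.
ΣM about A: B_y·215 − 640·285 − 410·229 − (6.2·248)·174 − 750·349 = 0 → B_y = 805582.4/215 = 3746.89 ≈ 3747 N.
ΣF_y = 0: A_y + 3746.89 − 640 − 410 − 6.2·248 − 750 = 0 → A_y = -409.3 N.
ΣF_x = 0: no horizontal applied forces, so A_x = 0.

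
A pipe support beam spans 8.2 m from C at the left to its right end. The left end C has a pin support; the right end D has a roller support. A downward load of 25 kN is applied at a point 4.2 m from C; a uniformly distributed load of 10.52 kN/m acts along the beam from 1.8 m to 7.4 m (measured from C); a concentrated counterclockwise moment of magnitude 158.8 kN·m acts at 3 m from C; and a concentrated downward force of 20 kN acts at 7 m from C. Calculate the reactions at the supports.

Resultant of the distributed load: 10.52 × 5.6 = 58.912 kN at 4.6 m from C.
ΣM about C: D_y·8.2 − 25·4.2 − (10.52·5.6)·4.6 + 158.8 − 20·7 = 0 → D_y = 357.1952/8.2 = 43.5604 ≈ 43.56 kN.
ΣF_y = 0: C_y + 43.5604 − 25 − 10.52·5.6 − 20 = 0 → C_y = 60.35 kN.
ΣF_x = 0: no horizontal applied forces, so C_x = 0.

C_x = 0, C_y = 60.35 kN, D_y = 43.56 kN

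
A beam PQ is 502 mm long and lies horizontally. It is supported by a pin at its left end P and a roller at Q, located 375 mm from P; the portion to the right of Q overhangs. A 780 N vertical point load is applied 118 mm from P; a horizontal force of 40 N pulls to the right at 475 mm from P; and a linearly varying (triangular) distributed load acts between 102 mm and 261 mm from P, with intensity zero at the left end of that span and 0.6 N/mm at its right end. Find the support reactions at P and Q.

Resultant of the triangular load: ½ × 0.6 × 159 = 47.7 N, acting at 208 mm from P (one-third of the span from the peak).
Moments about P: Q_y·375 − 780·118 − (½·0.6·159)·208 = 0 → Q_y = 101961.6/375 = 271.898 ≈ 271.9 N.
ΣF_y = 0: P_y + 271.898 − 780 − ½·0.6·159 = 0 → P_y = 555.8 N.
ΣF_x = 0: P_x + 40 = 0 → P_x = -40.00 N.

P_x = -40.00 N, P_y = 555.8 N, Q_y = 271.9 N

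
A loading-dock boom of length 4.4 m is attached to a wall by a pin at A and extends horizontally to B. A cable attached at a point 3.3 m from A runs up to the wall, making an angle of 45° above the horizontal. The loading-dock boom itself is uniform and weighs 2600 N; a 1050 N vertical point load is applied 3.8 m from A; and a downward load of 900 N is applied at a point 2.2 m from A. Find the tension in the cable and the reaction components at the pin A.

ΣM about A: T·sin45°·3.3 − 2600·2.2 − 1050·3.8 − 900·2.2 = 0 → T = 11690/(3.3·0.707107) = 5009.74 ≈ 5010 N.
ΣF_x = 0: A_x − T·cos45° = 0 → A_x = 5009.74 × 0.707107 = 3542 N.
ΣF_y = 0: A_y + T·sin45° − 2600 − 1050 − 900 = 0 → A_y = 4550 − 5009.74 × 0.707107 = 1008 N.

T = 5010 N, A_x = 3542 N, A_y = 1008 N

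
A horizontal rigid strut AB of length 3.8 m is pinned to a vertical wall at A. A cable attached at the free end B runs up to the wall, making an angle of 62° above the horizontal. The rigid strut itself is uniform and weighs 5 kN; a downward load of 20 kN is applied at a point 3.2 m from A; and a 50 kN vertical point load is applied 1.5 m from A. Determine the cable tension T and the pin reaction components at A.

T = 44.26 kN, A_x = 20.78 kN, A_y = 35.92 kN

ΣM about A: T·sin62°·3.8 − 5·1.9 − 20·3.2 − 50·1.5 = 0 → T = 148.5/(3.8·0.882948) = 44.2596 ≈ 44.26 kN.
ΣF_x = 0: A_x − T·cos62° = 0 → A_x = 44.2596 × 0.469472 = 20.78 kN.
ΣF_y = 0: A_y + T·sin62° − 5 − 20 − 50 = 0 → A_y = 75 − 44.2596 × 0.882948 = 35.92 kN.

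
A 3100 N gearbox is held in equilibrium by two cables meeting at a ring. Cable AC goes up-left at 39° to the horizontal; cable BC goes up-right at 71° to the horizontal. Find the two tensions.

ΣF_x = 0: −T_AC·cos39° + T_BC·cos71° = 0 → T_BC = 2.38705·T_AC.
ΣF_y = 0: T_AC·sin39° + T_BC·sin71° = 3100.
Substitute: T_AC·(0.62932 + 2.38705·0.945519) = 3100 → T_AC = 1074.03 ≈ 1074 N.
Then T_BC = 2.38705 × 1074.03 = 2564 N.

T_AC = 1074 N, T_BC = 2564 N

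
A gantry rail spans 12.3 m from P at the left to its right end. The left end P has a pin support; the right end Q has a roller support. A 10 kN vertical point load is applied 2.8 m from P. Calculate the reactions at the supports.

P_x = 0, P_y = 7.724 kN, Q_y = 2.276 kN

ΣM about P: Q_y·12.3 − 10·2.8 = 0 → Q_y = 28/12.3 = 2.27642 ≈ 2.276 kN.
ΣF_y = 0: P_y + 2.27642 − 10 = 0 → P_y = 7.724 kN.
ΣF_x = 0: no horizontal applied forces, so P_x = 0.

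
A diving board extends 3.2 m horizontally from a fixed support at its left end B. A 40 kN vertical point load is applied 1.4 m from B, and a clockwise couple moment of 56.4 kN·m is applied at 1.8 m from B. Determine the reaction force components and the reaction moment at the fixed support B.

B_x = 0, B_y = 40.00 kN, M_B = 112.4 kN·m

ΣF_x = 0: B_x = 0.
ΣF_y = 0: B_y − 40 = 0 → B_y = 40.00 kN.
ΣM about B: M_B − 40·1.4 − 56.4 = 0 → M_B = 112.4 kN·m.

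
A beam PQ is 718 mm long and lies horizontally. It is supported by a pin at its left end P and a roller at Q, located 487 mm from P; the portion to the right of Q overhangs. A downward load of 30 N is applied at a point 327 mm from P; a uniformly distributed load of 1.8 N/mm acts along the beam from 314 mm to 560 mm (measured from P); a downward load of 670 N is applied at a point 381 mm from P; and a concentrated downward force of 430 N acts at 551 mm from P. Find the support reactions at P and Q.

Resultant of the distributed load: 1.8 × 246 = 442.8 N at 437 mm from P.
Taking moments about P: Q_y·487 − 30·327 − (1.8·246)·437 − 670·381 − 430·551 = 0 → Q_y = 695513.6/487 = 1428.16 ≈ 1428 N.
ΣF_y = 0: P_y + 1428.16 − 30 − 1.8·246 − 670 − 430 = 0 → P_y = 144.6 N.
ΣF_x = 0: no horizontal applied forces, so P_x = 0.

P_x = 0, P_y = 144.6 N, Q_y = 1428 N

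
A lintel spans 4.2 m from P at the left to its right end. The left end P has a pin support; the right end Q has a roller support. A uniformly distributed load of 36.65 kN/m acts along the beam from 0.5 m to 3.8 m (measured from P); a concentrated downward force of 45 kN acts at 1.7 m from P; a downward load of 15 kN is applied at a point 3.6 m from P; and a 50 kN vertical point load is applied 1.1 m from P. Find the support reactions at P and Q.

P_x = 0, P_y = 124.9 kN, Q_y = 106.1 kN

Resultant of the distributed load: 36.65 × 3.3 = 120.945 kN at 2.15 m from P.
Taking moments about P: Q_y·4.2 − (36.65·3.3)·2.15 − 45·1.7 − 15·3.6 − 50·1.1 = 0 → Q_y = 445.53175/4.2 = 106.079 ≈ 106.1 kN.
ΣF_y = 0: P_y + 106.079 − 36.65·3.3 − 45 − 15 − 50 = 0 → P_y = 124.9 kN.
ΣF_x = 0: no horizontal applied forces, so P_x = 0.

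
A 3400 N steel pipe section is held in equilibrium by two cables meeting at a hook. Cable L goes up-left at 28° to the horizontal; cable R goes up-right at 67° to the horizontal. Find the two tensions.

T_L = 1334 N, T_R = 3013 N

ΣF_x = 0: −T_L·cos28° + T_R·cos67° = 0 → T_R = 2.25973·T_L.
ΣF_y = 0: T_L·sin28° + T_R·sin67° = 3400.
Substitute: T_L·(0.469472 + 2.25973·0.920505) = 3400 → T_L = 1333.56 ≈ 1334 N.
Then T_R = 2.25973 × 1333.56 = 3013 N.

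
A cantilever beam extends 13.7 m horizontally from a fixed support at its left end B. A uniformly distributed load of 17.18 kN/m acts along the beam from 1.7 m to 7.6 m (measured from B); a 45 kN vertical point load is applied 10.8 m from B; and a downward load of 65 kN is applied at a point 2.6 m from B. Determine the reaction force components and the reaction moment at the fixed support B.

Resultant of the distributed load: 17.18 × 5.9 = 101.362 kN at 4.65 m from B.
ΣF_x = 0: B_x = 0.
ΣF_y = 0: B_y − 17.18·5.9 − 45 − 65 = 0 → B_y = 211.4 kN.
ΣM about B: M_B − (17.18·5.9)·4.65 − 45·10.8 − 65·2.6 = 0 → M_B = 1126 kN·m.

B_x = 0, B_y = 211.4 kN, M_B = 1126 kN·m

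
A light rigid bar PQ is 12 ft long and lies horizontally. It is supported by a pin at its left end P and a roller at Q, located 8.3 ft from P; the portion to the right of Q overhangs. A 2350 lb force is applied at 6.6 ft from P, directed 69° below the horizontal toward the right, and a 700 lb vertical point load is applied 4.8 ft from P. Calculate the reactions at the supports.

P_x = -842.2 lb, P_y = 744.5 lb, Q_y = 2149 lb

Taking moments about P: Q_y·8.3 − 2350·sin69°·6.6 − 700·4.8 = 0 → Q_y = 17839.8/8.3 = 2149.37 ≈ 2149 lb.
ΣF_y = 0: P_y + 2149.37 − 2350·sin69° − 700 = 0 → P_y = 744.5 lb.
ΣF_x = 0: P_x + 2350·cos69° = 0 → P_x = -842.2 lb.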